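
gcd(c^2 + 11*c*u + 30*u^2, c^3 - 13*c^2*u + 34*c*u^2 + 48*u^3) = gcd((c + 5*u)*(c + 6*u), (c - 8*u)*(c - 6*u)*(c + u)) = 1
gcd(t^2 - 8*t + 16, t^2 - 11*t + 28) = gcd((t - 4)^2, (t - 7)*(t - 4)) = t - 4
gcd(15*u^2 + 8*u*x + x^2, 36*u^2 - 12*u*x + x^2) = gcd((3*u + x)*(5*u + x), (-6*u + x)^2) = 1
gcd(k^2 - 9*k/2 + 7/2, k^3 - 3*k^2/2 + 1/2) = k - 1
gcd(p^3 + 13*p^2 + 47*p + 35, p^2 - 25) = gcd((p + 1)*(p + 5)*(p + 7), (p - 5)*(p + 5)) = p + 5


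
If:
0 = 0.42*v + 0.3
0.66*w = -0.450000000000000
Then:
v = -0.71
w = -0.68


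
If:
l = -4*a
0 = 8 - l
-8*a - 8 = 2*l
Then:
No Solution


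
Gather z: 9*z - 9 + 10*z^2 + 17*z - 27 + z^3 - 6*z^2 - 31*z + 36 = z^3 + 4*z^2 - 5*z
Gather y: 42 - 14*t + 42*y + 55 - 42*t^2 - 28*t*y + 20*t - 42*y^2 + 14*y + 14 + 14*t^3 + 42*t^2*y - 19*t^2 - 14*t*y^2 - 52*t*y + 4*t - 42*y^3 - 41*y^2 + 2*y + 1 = 14*t^3 - 61*t^2 + 10*t - 42*y^3 + y^2*(-14*t - 83) + y*(42*t^2 - 80*t + 58) + 112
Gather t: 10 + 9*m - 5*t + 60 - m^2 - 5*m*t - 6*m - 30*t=-m^2 + 3*m + t*(-5*m - 35) + 70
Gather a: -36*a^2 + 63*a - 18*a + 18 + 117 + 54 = -36*a^2 + 45*a + 189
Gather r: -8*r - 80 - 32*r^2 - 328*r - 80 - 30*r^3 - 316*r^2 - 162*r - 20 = -30*r^3 - 348*r^2 - 498*r - 180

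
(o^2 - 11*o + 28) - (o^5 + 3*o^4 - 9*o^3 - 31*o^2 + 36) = -o^5 - 3*o^4 + 9*o^3 + 32*o^2 - 11*o - 8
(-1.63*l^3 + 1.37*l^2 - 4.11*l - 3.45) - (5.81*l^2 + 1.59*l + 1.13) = -1.63*l^3 - 4.44*l^2 - 5.7*l - 4.58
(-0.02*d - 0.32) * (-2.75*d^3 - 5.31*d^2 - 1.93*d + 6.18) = 0.055*d^4 + 0.9862*d^3 + 1.7378*d^2 + 0.494*d - 1.9776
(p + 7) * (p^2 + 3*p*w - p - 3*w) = p^3 + 3*p^2*w + 6*p^2 + 18*p*w - 7*p - 21*w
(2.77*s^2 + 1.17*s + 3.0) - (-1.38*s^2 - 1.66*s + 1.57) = 4.15*s^2 + 2.83*s + 1.43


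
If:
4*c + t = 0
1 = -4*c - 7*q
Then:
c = -t/4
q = t/7 - 1/7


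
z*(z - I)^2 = z^3 - 2*I*z^2 - z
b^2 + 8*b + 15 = (b + 3)*(b + 5)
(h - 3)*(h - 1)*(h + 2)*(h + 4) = h^4 + 2*h^3 - 13*h^2 - 14*h + 24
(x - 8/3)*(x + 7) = x^2 + 13*x/3 - 56/3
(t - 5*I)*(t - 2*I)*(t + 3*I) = t^3 - 4*I*t^2 + 11*t - 30*I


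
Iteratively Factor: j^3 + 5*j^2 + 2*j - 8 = (j - 1)*(j^2 + 6*j + 8) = (j - 1)*(j + 2)*(j + 4)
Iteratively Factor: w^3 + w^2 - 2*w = (w)*(w^2 + w - 2) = w*(w - 1)*(w + 2)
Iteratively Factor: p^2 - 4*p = (p)*(p - 4)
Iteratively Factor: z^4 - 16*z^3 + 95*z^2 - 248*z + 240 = (z - 5)*(z^3 - 11*z^2 + 40*z - 48) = (z - 5)*(z - 4)*(z^2 - 7*z + 12) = (z - 5)*(z - 4)^2*(z - 3)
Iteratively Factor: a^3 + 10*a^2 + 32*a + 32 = (a + 2)*(a^2 + 8*a + 16) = (a + 2)*(a + 4)*(a + 4)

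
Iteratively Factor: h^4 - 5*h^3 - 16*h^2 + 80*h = (h)*(h^3 - 5*h^2 - 16*h + 80) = h*(h - 5)*(h^2 - 16) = h*(h - 5)*(h + 4)*(h - 4)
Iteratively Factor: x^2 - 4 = (x + 2)*(x - 2)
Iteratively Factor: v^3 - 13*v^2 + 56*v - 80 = (v - 4)*(v^2 - 9*v + 20) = (v - 4)^2*(v - 5)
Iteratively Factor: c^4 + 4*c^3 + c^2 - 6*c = (c - 1)*(c^3 + 5*c^2 + 6*c) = c*(c - 1)*(c^2 + 5*c + 6) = c*(c - 1)*(c + 3)*(c + 2)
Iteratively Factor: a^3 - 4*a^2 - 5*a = (a + 1)*(a^2 - 5*a) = a*(a + 1)*(a - 5)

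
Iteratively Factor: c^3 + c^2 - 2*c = (c - 1)*(c^2 + 2*c) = (c - 1)*(c + 2)*(c)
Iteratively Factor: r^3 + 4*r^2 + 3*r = (r)*(r^2 + 4*r + 3) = r*(r + 3)*(r + 1)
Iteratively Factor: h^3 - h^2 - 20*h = (h - 5)*(h^2 + 4*h) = h*(h - 5)*(h + 4)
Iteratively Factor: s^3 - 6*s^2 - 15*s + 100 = (s + 4)*(s^2 - 10*s + 25) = (s - 5)*(s + 4)*(s - 5)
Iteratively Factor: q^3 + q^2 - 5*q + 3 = (q - 1)*(q^2 + 2*q - 3) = (q - 1)*(q + 3)*(q - 1)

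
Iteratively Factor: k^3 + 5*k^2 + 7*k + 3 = (k + 1)*(k^2 + 4*k + 3) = (k + 1)*(k + 3)*(k + 1)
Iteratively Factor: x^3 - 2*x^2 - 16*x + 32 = (x - 2)*(x^2 - 16) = (x - 2)*(x + 4)*(x - 4)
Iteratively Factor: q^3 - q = (q - 1)*(q^2 + q) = q*(q - 1)*(q + 1)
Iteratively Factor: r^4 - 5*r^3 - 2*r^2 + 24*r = (r - 4)*(r^3 - r^2 - 6*r) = r*(r - 4)*(r^2 - r - 6) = r*(r - 4)*(r + 2)*(r - 3)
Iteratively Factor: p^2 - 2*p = (p)*(p - 2)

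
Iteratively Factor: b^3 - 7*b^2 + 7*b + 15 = (b - 3)*(b^2 - 4*b - 5) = (b - 5)*(b - 3)*(b + 1)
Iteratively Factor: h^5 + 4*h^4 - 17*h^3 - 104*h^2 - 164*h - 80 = (h + 1)*(h^4 + 3*h^3 - 20*h^2 - 84*h - 80) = (h + 1)*(h + 2)*(h^3 + h^2 - 22*h - 40) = (h - 5)*(h + 1)*(h + 2)*(h^2 + 6*h + 8) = (h - 5)*(h + 1)*(h + 2)*(h + 4)*(h + 2)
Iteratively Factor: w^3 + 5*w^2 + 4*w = (w + 4)*(w^2 + w) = w*(w + 4)*(w + 1)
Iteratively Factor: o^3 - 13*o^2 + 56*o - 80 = (o - 4)*(o^2 - 9*o + 20) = (o - 4)^2*(o - 5)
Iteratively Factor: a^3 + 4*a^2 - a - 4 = (a + 1)*(a^2 + 3*a - 4) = (a + 1)*(a + 4)*(a - 1)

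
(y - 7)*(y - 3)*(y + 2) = y^3 - 8*y^2 + y + 42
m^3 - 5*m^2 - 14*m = m*(m - 7)*(m + 2)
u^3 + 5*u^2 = u^2*(u + 5)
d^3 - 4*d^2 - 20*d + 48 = (d - 6)*(d - 2)*(d + 4)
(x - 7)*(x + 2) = x^2 - 5*x - 14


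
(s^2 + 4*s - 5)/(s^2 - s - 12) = (-s^2 - 4*s + 5)/(-s^2 + s + 12)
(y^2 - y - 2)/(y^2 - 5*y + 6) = (y + 1)/(y - 3)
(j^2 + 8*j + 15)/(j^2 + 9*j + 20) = (j + 3)/(j + 4)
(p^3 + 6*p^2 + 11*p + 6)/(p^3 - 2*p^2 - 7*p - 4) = (p^2 + 5*p + 6)/(p^2 - 3*p - 4)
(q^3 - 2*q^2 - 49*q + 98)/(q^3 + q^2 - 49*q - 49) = (q - 2)/(q + 1)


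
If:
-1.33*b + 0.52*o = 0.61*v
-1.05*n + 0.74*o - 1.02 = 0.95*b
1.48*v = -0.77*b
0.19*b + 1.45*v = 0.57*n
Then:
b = 0.67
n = -0.66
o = 1.30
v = -0.35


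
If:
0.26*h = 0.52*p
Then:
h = 2.0*p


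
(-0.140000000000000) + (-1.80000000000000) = -1.94000000000000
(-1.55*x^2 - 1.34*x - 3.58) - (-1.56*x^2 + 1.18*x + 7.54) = 0.01*x^2 - 2.52*x - 11.12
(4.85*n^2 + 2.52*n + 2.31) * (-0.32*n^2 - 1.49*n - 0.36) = -1.552*n^4 - 8.0329*n^3 - 6.24*n^2 - 4.3491*n - 0.8316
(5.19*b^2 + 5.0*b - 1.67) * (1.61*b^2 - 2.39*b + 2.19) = 8.3559*b^4 - 4.3541*b^3 - 3.2726*b^2 + 14.9413*b - 3.6573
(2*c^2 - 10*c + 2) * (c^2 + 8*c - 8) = 2*c^4 + 6*c^3 - 94*c^2 + 96*c - 16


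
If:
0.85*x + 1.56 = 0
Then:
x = -1.84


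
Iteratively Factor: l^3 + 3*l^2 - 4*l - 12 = (l + 3)*(l^2 - 4) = (l + 2)*(l + 3)*(l - 2)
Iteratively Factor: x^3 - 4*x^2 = (x)*(x^2 - 4*x) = x*(x - 4)*(x)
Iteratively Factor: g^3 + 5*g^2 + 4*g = (g + 1)*(g^2 + 4*g) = g*(g + 1)*(g + 4)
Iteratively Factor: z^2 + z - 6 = (z - 2)*(z + 3)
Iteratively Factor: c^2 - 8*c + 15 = (c - 3)*(c - 5)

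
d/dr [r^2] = 2*r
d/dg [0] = 0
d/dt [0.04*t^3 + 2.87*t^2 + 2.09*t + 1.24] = 0.12*t^2 + 5.74*t + 2.09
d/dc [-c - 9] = -1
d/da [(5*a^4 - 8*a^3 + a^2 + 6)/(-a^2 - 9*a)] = (-10*a^5 - 127*a^4 + 144*a^3 - 9*a^2 + 12*a + 54)/(a^2*(a^2 + 18*a + 81))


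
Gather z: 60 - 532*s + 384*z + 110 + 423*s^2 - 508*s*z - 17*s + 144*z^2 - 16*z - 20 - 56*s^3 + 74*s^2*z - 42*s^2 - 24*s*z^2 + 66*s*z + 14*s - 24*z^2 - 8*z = -56*s^3 + 381*s^2 - 535*s + z^2*(120 - 24*s) + z*(74*s^2 - 442*s + 360) + 150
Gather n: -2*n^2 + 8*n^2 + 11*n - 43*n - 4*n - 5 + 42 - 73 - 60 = 6*n^2 - 36*n - 96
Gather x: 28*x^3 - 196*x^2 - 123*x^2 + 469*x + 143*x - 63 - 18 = 28*x^3 - 319*x^2 + 612*x - 81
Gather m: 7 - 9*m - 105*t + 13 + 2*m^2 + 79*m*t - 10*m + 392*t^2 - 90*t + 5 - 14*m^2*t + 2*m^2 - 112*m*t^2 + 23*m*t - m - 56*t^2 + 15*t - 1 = m^2*(4 - 14*t) + m*(-112*t^2 + 102*t - 20) + 336*t^2 - 180*t + 24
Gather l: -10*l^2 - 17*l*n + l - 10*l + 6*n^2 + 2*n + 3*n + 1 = -10*l^2 + l*(-17*n - 9) + 6*n^2 + 5*n + 1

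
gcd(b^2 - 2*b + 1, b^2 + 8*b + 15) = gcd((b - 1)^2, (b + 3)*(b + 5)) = 1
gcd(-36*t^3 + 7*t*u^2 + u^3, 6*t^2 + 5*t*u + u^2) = 3*t + u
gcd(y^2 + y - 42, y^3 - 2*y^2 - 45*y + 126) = y^2 + y - 42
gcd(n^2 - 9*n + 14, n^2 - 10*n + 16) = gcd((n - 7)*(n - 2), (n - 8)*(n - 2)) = n - 2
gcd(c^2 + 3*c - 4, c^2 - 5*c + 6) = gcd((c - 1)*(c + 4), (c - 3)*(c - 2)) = 1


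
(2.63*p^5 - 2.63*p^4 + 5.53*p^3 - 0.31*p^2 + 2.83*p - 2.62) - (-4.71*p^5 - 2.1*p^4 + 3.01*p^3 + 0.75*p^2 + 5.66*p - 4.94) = 7.34*p^5 - 0.53*p^4 + 2.52*p^3 - 1.06*p^2 - 2.83*p + 2.32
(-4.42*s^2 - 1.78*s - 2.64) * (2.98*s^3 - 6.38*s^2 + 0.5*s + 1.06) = -13.1716*s^5 + 22.8952*s^4 + 1.2792*s^3 + 11.268*s^2 - 3.2068*s - 2.7984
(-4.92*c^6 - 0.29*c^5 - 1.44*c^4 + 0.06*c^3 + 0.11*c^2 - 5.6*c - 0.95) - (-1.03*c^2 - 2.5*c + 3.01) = -4.92*c^6 - 0.29*c^5 - 1.44*c^4 + 0.06*c^3 + 1.14*c^2 - 3.1*c - 3.96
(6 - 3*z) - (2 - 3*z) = 4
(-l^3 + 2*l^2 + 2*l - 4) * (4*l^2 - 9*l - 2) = -4*l^5 + 17*l^4 - 8*l^3 - 38*l^2 + 32*l + 8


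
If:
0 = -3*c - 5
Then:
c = -5/3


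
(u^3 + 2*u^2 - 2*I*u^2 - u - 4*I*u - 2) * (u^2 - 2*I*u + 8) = u^5 + 2*u^4 - 4*I*u^4 + 3*u^3 - 8*I*u^3 + 6*u^2 - 14*I*u^2 - 8*u - 28*I*u - 16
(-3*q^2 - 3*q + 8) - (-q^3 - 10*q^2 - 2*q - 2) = q^3 + 7*q^2 - q + 10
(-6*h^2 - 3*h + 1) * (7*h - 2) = -42*h^3 - 9*h^2 + 13*h - 2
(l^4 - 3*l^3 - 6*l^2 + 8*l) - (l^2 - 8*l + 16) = l^4 - 3*l^3 - 7*l^2 + 16*l - 16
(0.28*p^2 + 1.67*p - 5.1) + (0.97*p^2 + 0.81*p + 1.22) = 1.25*p^2 + 2.48*p - 3.88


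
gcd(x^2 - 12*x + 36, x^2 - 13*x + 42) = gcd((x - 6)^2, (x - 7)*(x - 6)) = x - 6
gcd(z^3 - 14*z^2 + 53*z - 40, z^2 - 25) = z - 5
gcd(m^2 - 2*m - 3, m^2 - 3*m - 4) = m + 1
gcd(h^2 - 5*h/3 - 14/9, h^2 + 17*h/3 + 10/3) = h + 2/3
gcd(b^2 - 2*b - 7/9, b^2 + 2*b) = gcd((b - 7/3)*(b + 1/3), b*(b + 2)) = 1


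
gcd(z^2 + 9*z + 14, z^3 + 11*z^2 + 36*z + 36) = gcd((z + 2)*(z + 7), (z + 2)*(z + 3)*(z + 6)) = z + 2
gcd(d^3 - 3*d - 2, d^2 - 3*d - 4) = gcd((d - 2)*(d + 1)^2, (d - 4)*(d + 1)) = d + 1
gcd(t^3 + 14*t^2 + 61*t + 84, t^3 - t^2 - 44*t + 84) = t + 7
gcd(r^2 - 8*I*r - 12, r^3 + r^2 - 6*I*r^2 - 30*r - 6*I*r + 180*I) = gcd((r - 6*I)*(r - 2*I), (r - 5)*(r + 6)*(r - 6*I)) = r - 6*I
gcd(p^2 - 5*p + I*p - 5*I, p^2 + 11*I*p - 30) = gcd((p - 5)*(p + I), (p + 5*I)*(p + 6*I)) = 1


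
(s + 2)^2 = s^2 + 4*s + 4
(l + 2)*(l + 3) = l^2 + 5*l + 6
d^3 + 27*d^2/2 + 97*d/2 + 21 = (d + 1/2)*(d + 6)*(d + 7)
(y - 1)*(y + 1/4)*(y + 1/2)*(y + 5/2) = y^4 + 9*y^3/4 - 5*y^2/4 - 27*y/16 - 5/16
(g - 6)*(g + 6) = g^2 - 36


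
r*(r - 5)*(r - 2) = r^3 - 7*r^2 + 10*r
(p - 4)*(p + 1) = p^2 - 3*p - 4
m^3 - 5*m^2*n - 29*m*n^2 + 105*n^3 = (m - 7*n)*(m - 3*n)*(m + 5*n)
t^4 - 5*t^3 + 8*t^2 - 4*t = t*(t - 2)^2*(t - 1)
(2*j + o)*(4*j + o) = 8*j^2 + 6*j*o + o^2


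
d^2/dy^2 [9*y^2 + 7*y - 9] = 18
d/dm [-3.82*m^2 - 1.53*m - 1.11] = -7.64*m - 1.53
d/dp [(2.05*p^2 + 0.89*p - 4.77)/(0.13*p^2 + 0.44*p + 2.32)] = (0.7863*p^2 + 10.7522*p + 4.1636)/(0.0169*p^4 + 0.1144*p^3 + 0.7968*p^2 + 2.0416*p + 5.3824)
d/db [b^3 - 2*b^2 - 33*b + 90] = 3*b^2 - 4*b - 33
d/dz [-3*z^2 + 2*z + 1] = 2 - 6*z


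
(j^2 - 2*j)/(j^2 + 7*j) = (j - 2)/(j + 7)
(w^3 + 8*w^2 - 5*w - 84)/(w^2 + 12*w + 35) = (w^2 + w - 12)/(w + 5)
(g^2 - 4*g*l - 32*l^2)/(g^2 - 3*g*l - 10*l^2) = (-g^2 + 4*g*l + 32*l^2)/(-g^2 + 3*g*l + 10*l^2)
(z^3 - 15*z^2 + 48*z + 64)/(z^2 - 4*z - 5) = (z^2 - 16*z + 64)/(z - 5)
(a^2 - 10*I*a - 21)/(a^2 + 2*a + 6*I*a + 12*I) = (a^2 - 10*I*a - 21)/(a^2 + a*(2 + 6*I) + 12*I)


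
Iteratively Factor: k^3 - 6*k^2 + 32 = (k + 2)*(k^2 - 8*k + 16) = (k - 4)*(k + 2)*(k - 4)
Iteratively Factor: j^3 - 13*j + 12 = (j - 1)*(j^2 + j - 12) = (j - 1)*(j + 4)*(j - 3)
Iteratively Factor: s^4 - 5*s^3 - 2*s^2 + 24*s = (s)*(s^3 - 5*s^2 - 2*s + 24) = s*(s - 3)*(s^2 - 2*s - 8) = s*(s - 4)*(s - 3)*(s + 2)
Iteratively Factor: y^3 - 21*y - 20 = (y + 4)*(y^2 - 4*y - 5) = (y + 1)*(y + 4)*(y - 5)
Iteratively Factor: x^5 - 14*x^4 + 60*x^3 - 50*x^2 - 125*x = (x)*(x^4 - 14*x^3 + 60*x^2 - 50*x - 125) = x*(x - 5)*(x^3 - 9*x^2 + 15*x + 25) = x*(x - 5)^2*(x^2 - 4*x - 5) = x*(x - 5)^2*(x + 1)*(x - 5)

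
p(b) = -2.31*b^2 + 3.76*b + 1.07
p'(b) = 3.76 - 4.62*b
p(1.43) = 1.72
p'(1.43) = -2.85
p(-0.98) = -4.83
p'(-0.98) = 8.29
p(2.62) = -4.94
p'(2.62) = -8.34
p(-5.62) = -93.02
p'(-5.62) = 29.72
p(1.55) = 1.35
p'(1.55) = -3.40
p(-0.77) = -3.19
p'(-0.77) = 7.32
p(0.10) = 1.42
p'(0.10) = 3.30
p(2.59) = -4.69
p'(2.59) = -8.21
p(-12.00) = -376.69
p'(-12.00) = 59.20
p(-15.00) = -575.08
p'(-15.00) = 73.06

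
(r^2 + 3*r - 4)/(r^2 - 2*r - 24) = (r - 1)/(r - 6)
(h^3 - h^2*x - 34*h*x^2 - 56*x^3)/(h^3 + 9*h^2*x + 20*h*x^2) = (h^2 - 5*h*x - 14*x^2)/(h*(h + 5*x))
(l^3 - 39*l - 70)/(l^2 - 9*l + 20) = (l^3 - 39*l - 70)/(l^2 - 9*l + 20)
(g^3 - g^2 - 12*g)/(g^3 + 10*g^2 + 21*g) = (g - 4)/(g + 7)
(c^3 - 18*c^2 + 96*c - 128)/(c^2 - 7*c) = (c^3 - 18*c^2 + 96*c - 128)/(c*(c - 7))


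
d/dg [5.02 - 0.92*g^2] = -1.84*g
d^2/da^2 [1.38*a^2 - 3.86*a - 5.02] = 2.76000000000000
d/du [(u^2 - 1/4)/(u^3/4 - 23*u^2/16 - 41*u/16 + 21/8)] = 4*(-16*u^4 - 152*u^2 + 290*u - 41)/(16*u^6 - 184*u^5 + 201*u^4 + 2222*u^3 - 251*u^2 - 3444*u + 1764)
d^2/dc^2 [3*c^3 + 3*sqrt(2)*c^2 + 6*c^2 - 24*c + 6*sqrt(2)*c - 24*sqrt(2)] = 18*c + 6*sqrt(2) + 12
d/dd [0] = 0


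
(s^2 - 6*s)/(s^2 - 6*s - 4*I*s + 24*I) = s/(s - 4*I)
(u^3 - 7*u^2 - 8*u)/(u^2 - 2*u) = (u^2 - 7*u - 8)/(u - 2)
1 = 1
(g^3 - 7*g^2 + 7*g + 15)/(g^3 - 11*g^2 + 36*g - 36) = (g^2 - 4*g - 5)/(g^2 - 8*g + 12)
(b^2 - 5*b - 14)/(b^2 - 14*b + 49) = (b + 2)/(b - 7)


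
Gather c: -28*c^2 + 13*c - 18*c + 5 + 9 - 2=-28*c^2 - 5*c + 12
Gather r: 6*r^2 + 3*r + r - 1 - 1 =6*r^2 + 4*r - 2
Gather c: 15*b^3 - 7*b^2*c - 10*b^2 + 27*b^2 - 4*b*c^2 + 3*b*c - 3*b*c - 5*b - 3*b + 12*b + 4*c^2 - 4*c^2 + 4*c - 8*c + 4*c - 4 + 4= 15*b^3 - 7*b^2*c + 17*b^2 - 4*b*c^2 + 4*b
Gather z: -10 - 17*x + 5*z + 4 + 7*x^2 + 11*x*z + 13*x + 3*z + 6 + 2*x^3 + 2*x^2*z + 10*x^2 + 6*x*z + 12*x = 2*x^3 + 17*x^2 + 8*x + z*(2*x^2 + 17*x + 8)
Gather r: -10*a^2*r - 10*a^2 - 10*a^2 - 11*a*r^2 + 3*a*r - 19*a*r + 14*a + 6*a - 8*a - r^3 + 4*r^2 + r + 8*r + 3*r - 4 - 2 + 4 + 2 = -20*a^2 + 12*a - r^3 + r^2*(4 - 11*a) + r*(-10*a^2 - 16*a + 12)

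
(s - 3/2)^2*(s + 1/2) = s^3 - 5*s^2/2 + 3*s/4 + 9/8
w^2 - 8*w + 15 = (w - 5)*(w - 3)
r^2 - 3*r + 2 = (r - 2)*(r - 1)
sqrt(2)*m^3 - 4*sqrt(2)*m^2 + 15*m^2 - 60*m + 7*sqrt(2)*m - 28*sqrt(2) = (m - 4)*(m + 7*sqrt(2))*(sqrt(2)*m + 1)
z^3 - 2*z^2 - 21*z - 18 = (z - 6)*(z + 1)*(z + 3)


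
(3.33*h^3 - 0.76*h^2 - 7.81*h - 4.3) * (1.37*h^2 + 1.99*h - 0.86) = 4.5621*h^5 + 5.5855*h^4 - 15.0759*h^3 - 20.7793*h^2 - 1.8404*h + 3.698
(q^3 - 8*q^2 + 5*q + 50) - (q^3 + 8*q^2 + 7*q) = -16*q^2 - 2*q + 50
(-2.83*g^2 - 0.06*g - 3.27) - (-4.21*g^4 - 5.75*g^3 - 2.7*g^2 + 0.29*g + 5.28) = 4.21*g^4 + 5.75*g^3 - 0.13*g^2 - 0.35*g - 8.55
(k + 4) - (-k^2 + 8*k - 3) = k^2 - 7*k + 7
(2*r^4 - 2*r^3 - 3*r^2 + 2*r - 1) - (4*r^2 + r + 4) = 2*r^4 - 2*r^3 - 7*r^2 + r - 5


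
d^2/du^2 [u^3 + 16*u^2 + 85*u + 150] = 6*u + 32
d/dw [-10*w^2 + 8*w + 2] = 8 - 20*w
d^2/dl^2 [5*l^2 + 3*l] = 10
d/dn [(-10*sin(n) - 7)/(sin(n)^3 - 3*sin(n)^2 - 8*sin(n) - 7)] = (20*sin(n)^3 - 9*sin(n)^2 - 42*sin(n) + 14)*cos(n)/(sin(n)^3 - 3*sin(n)^2 - 8*sin(n) - 7)^2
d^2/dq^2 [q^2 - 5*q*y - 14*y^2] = 2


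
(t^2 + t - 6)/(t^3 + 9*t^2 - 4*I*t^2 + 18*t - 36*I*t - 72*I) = (t - 2)/(t^2 + t*(6 - 4*I) - 24*I)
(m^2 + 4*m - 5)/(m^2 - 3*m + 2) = (m + 5)/(m - 2)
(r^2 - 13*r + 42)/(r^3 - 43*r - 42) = (r - 6)/(r^2 + 7*r + 6)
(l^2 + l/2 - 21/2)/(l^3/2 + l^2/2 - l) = (2*l^2 + l - 21)/(l*(l^2 + l - 2))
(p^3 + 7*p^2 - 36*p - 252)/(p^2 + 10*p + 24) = (p^2 + p - 42)/(p + 4)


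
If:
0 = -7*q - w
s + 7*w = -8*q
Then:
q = -w/7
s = -41*w/7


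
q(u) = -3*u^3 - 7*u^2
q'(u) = -9*u^2 - 14*u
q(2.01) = -52.64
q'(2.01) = -64.50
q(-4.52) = 134.02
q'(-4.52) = -120.59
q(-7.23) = 767.89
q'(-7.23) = -369.24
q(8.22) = -2139.22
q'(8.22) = -723.20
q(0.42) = -1.46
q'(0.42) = -7.47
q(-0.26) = -0.42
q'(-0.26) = 3.03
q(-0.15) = -0.15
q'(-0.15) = 1.90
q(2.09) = -57.96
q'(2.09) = -68.57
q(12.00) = -6192.00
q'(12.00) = -1464.00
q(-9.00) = 1620.00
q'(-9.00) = -603.00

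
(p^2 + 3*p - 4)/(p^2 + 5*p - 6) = (p + 4)/(p + 6)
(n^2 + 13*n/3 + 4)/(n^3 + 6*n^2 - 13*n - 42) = (n^2 + 13*n/3 + 4)/(n^3 + 6*n^2 - 13*n - 42)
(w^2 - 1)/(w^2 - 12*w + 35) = (w^2 - 1)/(w^2 - 12*w + 35)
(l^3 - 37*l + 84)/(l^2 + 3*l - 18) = (l^2 + 3*l - 28)/(l + 6)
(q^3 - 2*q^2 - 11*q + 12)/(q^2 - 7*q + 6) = (q^2 - q - 12)/(q - 6)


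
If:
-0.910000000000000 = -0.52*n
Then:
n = 1.75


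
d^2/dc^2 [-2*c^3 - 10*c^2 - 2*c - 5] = -12*c - 20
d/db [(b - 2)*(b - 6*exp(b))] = b - (b - 2)*(6*exp(b) - 1) - 6*exp(b)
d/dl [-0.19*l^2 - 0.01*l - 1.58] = -0.38*l - 0.01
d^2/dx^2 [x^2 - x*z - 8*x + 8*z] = 2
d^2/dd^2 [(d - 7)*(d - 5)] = 2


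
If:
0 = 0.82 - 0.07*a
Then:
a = 11.71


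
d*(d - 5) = d^2 - 5*d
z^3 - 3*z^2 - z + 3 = (z - 3)*(z - 1)*(z + 1)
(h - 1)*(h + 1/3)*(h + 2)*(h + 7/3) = h^4 + 11*h^3/3 + 13*h^2/9 - 41*h/9 - 14/9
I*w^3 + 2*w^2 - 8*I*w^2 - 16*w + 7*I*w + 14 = (w - 7)*(w - 2*I)*(I*w - I)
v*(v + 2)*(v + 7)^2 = v^4 + 16*v^3 + 77*v^2 + 98*v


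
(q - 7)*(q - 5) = q^2 - 12*q + 35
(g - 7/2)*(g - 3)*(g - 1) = g^3 - 15*g^2/2 + 17*g - 21/2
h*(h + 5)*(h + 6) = h^3 + 11*h^2 + 30*h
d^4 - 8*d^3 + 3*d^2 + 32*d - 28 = (d - 7)*(d - 2)*(d - 1)*(d + 2)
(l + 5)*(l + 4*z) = l^2 + 4*l*z + 5*l + 20*z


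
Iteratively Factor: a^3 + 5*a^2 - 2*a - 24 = (a - 2)*(a^2 + 7*a + 12) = (a - 2)*(a + 4)*(a + 3)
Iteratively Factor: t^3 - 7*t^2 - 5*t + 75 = (t - 5)*(t^2 - 2*t - 15) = (t - 5)^2*(t + 3)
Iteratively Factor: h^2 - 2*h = (h - 2)*(h)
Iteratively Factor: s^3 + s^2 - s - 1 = (s + 1)*(s^2 - 1) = (s - 1)*(s + 1)*(s + 1)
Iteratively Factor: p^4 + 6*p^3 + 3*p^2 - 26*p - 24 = (p + 3)*(p^3 + 3*p^2 - 6*p - 8) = (p + 1)*(p + 3)*(p^2 + 2*p - 8) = (p + 1)*(p + 3)*(p + 4)*(p - 2)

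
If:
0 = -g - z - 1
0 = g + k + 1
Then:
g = -z - 1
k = z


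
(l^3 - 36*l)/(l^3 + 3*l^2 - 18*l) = (l - 6)/(l - 3)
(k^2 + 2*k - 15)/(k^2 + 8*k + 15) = (k - 3)/(k + 3)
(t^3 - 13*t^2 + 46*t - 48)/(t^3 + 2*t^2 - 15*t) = (t^2 - 10*t + 16)/(t*(t + 5))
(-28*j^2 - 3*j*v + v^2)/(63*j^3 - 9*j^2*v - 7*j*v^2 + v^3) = (4*j + v)/(-9*j^2 + v^2)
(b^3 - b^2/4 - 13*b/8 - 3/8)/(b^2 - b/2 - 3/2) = b + 1/4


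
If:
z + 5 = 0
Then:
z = -5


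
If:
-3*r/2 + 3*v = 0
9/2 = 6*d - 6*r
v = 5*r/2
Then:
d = 3/4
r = 0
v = 0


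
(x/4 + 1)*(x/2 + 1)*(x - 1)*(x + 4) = x^4/8 + 9*x^3/8 + 11*x^2/4 - 4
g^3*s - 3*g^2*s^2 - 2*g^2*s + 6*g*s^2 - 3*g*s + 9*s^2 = (g - 3)*(g - 3*s)*(g*s + s)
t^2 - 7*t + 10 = (t - 5)*(t - 2)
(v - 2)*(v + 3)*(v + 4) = v^3 + 5*v^2 - 2*v - 24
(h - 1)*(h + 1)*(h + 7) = h^3 + 7*h^2 - h - 7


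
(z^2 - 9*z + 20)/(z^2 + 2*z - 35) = (z - 4)/(z + 7)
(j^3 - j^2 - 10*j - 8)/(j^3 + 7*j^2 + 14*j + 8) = (j - 4)/(j + 4)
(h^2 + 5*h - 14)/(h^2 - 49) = (h - 2)/(h - 7)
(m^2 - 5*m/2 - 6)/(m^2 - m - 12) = (m + 3/2)/(m + 3)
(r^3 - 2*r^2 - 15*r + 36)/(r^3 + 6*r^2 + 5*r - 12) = (r^2 - 6*r + 9)/(r^2 + 2*r - 3)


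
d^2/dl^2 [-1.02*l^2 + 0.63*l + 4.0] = -2.04000000000000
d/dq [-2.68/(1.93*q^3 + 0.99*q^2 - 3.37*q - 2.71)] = (15.5172*q^2 + 5.3064*q - 9.0316)/(1.93*q^3 + 0.99*q^2 - 3.37*q - 2.71)^2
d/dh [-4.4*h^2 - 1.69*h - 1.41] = -8.8*h - 1.69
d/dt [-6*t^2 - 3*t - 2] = -12*t - 3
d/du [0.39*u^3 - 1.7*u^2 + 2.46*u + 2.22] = 1.17*u^2 - 3.4*u + 2.46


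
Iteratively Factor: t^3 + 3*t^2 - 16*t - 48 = (t + 3)*(t^2 - 16) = (t - 4)*(t + 3)*(t + 4)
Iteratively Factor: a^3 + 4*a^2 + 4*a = (a + 2)*(a^2 + 2*a) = (a + 2)^2*(a)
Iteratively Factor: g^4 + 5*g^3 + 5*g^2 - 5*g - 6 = (g + 1)*(g^3 + 4*g^2 + g - 6) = (g + 1)*(g + 2)*(g^2 + 2*g - 3) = (g + 1)*(g + 2)*(g + 3)*(g - 1)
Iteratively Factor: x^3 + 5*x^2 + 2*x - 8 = (x + 2)*(x^2 + 3*x - 4) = (x + 2)*(x + 4)*(x - 1)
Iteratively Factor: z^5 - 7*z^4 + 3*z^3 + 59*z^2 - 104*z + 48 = (z - 1)*(z^4 - 6*z^3 - 3*z^2 + 56*z - 48) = (z - 1)^2*(z^3 - 5*z^2 - 8*z + 48) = (z - 4)*(z - 1)^2*(z^2 - z - 12) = (z - 4)^2*(z - 1)^2*(z + 3)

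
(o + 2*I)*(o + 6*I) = o^2 + 8*I*o - 12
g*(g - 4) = g^2 - 4*g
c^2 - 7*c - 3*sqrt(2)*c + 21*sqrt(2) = (c - 7)*(c - 3*sqrt(2))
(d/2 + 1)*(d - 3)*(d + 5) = d^3/2 + 2*d^2 - 11*d/2 - 15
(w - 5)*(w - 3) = w^2 - 8*w + 15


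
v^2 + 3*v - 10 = (v - 2)*(v + 5)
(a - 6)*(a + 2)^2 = a^3 - 2*a^2 - 20*a - 24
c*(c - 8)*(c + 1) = c^3 - 7*c^2 - 8*c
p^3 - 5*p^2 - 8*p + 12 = (p - 6)*(p - 1)*(p + 2)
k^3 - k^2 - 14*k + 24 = (k - 3)*(k - 2)*(k + 4)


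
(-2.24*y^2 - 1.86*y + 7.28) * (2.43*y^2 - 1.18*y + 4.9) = -5.4432*y^4 - 1.8766*y^3 + 8.9092*y^2 - 17.7044*y + 35.672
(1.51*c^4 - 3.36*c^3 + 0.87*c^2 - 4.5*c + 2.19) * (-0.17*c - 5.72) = -0.2567*c^5 - 8.066*c^4 + 19.0713*c^3 - 4.2114*c^2 + 25.3677*c - 12.5268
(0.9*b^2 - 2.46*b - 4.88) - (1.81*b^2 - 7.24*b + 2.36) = -0.91*b^2 + 4.78*b - 7.24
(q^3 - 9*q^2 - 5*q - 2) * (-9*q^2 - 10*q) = -9*q^5 + 71*q^4 + 135*q^3 + 68*q^2 + 20*q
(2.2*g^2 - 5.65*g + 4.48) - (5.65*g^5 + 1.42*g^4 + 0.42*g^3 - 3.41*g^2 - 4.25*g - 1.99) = -5.65*g^5 - 1.42*g^4 - 0.42*g^3 + 5.61*g^2 - 1.4*g + 6.47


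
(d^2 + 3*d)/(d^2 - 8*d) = (d + 3)/(d - 8)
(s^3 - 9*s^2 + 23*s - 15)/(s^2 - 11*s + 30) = (s^2 - 4*s + 3)/(s - 6)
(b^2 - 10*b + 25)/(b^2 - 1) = (b^2 - 10*b + 25)/(b^2 - 1)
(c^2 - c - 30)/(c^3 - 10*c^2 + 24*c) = (c + 5)/(c*(c - 4))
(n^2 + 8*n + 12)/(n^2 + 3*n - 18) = (n + 2)/(n - 3)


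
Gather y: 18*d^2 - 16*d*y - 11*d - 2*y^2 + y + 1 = 18*d^2 - 11*d - 2*y^2 + y*(1 - 16*d) + 1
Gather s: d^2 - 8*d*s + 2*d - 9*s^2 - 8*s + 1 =d^2 + 2*d - 9*s^2 + s*(-8*d - 8) + 1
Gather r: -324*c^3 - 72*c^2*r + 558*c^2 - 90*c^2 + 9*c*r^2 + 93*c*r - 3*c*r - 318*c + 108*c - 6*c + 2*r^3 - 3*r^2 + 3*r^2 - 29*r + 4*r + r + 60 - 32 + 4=-324*c^3 + 468*c^2 + 9*c*r^2 - 216*c + 2*r^3 + r*(-72*c^2 + 90*c - 24) + 32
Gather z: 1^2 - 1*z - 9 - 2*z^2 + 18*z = -2*z^2 + 17*z - 8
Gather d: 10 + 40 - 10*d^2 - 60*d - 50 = -10*d^2 - 60*d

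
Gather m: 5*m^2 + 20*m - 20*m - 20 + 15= 5*m^2 - 5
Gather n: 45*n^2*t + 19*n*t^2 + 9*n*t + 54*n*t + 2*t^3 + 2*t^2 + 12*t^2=45*n^2*t + n*(19*t^2 + 63*t) + 2*t^3 + 14*t^2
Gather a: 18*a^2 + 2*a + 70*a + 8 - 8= 18*a^2 + 72*a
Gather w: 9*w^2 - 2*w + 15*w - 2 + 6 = 9*w^2 + 13*w + 4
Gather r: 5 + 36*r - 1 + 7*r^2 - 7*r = 7*r^2 + 29*r + 4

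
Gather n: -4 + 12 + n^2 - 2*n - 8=n^2 - 2*n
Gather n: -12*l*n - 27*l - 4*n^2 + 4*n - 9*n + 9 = -27*l - 4*n^2 + n*(-12*l - 5) + 9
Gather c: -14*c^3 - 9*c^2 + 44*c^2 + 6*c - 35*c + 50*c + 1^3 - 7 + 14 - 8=-14*c^3 + 35*c^2 + 21*c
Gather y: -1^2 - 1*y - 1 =-y - 2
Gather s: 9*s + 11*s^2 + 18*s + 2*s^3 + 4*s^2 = 2*s^3 + 15*s^2 + 27*s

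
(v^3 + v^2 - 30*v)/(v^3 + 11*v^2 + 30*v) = (v - 5)/(v + 5)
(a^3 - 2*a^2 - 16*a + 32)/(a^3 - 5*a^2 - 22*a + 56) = (a - 4)/(a - 7)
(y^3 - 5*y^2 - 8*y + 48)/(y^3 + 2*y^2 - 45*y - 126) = (y^2 - 8*y + 16)/(y^2 - y - 42)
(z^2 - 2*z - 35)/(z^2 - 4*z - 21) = (z + 5)/(z + 3)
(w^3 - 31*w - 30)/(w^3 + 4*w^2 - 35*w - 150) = (w + 1)/(w + 5)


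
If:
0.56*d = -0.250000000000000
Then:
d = -0.45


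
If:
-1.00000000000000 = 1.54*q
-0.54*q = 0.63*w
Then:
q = -0.65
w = 0.56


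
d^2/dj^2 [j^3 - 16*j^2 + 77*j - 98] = 6*j - 32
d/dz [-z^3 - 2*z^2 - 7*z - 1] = -3*z^2 - 4*z - 7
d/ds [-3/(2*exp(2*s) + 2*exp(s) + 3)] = (12*exp(s) + 6)*exp(s)/(2*exp(2*s) + 2*exp(s) + 3)^2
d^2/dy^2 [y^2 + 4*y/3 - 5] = 2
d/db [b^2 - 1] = 2*b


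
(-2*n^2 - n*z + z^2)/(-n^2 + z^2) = (-2*n + z)/(-n + z)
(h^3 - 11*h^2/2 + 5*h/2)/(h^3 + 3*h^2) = (2*h^2 - 11*h + 5)/(2*h*(h + 3))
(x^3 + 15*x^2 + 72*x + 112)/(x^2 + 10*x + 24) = (x^2 + 11*x + 28)/(x + 6)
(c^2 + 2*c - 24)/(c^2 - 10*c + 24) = (c + 6)/(c - 6)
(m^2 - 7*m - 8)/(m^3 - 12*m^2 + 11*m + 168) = (m + 1)/(m^2 - 4*m - 21)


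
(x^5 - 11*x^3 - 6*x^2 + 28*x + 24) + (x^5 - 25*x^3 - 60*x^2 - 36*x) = 2*x^5 - 36*x^3 - 66*x^2 - 8*x + 24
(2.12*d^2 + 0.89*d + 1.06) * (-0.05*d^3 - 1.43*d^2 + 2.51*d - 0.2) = -0.106*d^5 - 3.0761*d^4 + 3.9955*d^3 + 0.2941*d^2 + 2.4826*d - 0.212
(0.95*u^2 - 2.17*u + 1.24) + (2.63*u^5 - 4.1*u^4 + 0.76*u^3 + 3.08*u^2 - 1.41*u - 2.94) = 2.63*u^5 - 4.1*u^4 + 0.76*u^3 + 4.03*u^2 - 3.58*u - 1.7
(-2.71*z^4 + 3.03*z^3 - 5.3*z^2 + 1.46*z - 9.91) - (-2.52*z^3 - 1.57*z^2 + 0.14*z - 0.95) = -2.71*z^4 + 5.55*z^3 - 3.73*z^2 + 1.32*z - 8.96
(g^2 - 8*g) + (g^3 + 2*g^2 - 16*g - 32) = g^3 + 3*g^2 - 24*g - 32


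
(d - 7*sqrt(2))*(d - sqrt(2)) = d^2 - 8*sqrt(2)*d + 14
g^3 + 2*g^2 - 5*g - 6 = (g - 2)*(g + 1)*(g + 3)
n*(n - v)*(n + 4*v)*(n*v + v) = n^4*v + 3*n^3*v^2 + n^3*v - 4*n^2*v^3 + 3*n^2*v^2 - 4*n*v^3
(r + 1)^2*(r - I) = r^3 + 2*r^2 - I*r^2 + r - 2*I*r - I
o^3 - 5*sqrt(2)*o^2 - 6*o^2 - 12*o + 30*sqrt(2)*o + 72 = (o - 6)*(o - 6*sqrt(2))*(o + sqrt(2))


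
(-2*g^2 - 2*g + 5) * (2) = -4*g^2 - 4*g + 10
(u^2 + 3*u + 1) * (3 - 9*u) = -9*u^3 - 24*u^2 + 3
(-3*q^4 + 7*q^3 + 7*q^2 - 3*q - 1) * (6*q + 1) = -18*q^5 + 39*q^4 + 49*q^3 - 11*q^2 - 9*q - 1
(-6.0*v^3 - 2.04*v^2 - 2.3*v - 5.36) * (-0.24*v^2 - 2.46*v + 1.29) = 1.44*v^5 + 15.2496*v^4 - 2.1696*v^3 + 4.3128*v^2 + 10.2186*v - 6.9144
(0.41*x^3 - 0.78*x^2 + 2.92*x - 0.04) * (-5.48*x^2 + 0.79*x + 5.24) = -2.2468*x^5 + 4.5983*x^4 - 14.4694*x^3 - 1.5612*x^2 + 15.2692*x - 0.2096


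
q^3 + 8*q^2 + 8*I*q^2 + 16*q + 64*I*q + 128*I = (q + 4)^2*(q + 8*I)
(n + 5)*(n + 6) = n^2 + 11*n + 30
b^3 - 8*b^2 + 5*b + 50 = (b - 5)^2*(b + 2)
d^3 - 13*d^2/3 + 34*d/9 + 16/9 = (d - 8/3)*(d - 2)*(d + 1/3)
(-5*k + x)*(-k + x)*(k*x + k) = 5*k^3*x + 5*k^3 - 6*k^2*x^2 - 6*k^2*x + k*x^3 + k*x^2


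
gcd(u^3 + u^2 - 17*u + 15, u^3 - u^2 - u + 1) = u - 1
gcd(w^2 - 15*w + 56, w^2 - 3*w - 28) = w - 7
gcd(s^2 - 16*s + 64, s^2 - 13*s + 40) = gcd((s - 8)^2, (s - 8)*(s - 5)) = s - 8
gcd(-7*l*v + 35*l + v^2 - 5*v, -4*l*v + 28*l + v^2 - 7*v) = 1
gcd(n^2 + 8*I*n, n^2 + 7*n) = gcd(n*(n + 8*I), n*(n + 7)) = n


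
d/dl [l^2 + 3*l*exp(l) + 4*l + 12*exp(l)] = 3*l*exp(l) + 2*l + 15*exp(l) + 4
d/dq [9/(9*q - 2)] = -81/(9*q - 2)^2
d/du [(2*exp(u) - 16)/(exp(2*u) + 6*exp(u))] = 2*(-exp(2*u) + 16*exp(u) + 48)*exp(-u)/(exp(2*u) + 12*exp(u) + 36)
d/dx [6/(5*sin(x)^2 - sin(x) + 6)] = 6*(1 - 10*sin(x))*cos(x)/(5*sin(x)^2 - sin(x) + 6)^2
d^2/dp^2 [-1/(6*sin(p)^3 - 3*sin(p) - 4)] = 3*(-108*sin(p)^6 + 156*sin(p)^4 - 72*sin(p)^3 - 39*sin(p)^2 + 52*sin(p) + 6)/(-6*sin(p)^3 + 3*sin(p) + 4)^3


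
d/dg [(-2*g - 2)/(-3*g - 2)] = -2/(3*g + 2)^2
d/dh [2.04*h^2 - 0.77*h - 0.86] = 4.08*h - 0.77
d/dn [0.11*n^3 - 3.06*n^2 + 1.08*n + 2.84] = 0.33*n^2 - 6.12*n + 1.08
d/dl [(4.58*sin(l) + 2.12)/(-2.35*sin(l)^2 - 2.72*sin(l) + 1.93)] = (10.763*sin(l)^2 + 9.964*sin(l) + 14.6058)*cos(l)/(5.5225*sin(l)^4 + 12.784*sin(l)^3 - 1.6726*sin(l)^2 - 10.4992*sin(l) + 3.7249)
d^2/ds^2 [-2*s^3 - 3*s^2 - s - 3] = -12*s - 6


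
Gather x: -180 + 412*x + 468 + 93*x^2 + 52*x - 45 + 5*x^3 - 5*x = 5*x^3 + 93*x^2 + 459*x + 243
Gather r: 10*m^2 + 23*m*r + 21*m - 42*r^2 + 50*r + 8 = 10*m^2 + 21*m - 42*r^2 + r*(23*m + 50) + 8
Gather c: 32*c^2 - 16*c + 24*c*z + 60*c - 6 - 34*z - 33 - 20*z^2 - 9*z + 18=32*c^2 + c*(24*z + 44) - 20*z^2 - 43*z - 21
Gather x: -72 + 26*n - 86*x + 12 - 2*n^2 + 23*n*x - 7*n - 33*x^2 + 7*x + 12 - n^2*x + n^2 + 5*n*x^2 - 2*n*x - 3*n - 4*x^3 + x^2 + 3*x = -n^2 + 16*n - 4*x^3 + x^2*(5*n - 32) + x*(-n^2 + 21*n - 76) - 48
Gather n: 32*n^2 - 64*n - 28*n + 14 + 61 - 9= 32*n^2 - 92*n + 66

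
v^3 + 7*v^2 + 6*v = v*(v + 1)*(v + 6)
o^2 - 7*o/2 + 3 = (o - 2)*(o - 3/2)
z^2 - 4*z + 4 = (z - 2)^2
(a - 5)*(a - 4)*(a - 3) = a^3 - 12*a^2 + 47*a - 60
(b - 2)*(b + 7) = b^2 + 5*b - 14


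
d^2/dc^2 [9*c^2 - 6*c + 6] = 18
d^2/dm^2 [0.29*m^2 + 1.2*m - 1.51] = 0.580000000000000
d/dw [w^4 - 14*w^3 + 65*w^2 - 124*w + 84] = 4*w^3 - 42*w^2 + 130*w - 124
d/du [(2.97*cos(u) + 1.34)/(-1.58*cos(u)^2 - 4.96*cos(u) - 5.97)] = (-4.6926*cos(u)^2 - 4.2344*cos(u) + 11.0845)*sin(u)/(2.4964*cos(u)^4 + 15.6736*cos(u)^3 + 43.4668*cos(u)^2 + 59.2224*cos(u) + 35.6409)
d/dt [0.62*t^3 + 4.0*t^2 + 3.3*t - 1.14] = 1.86*t^2 + 8.0*t + 3.3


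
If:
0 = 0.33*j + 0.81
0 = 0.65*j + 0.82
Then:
No Solution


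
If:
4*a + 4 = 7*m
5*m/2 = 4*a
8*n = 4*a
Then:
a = 5/9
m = 8/9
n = 5/18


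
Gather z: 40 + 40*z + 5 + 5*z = 45*z + 45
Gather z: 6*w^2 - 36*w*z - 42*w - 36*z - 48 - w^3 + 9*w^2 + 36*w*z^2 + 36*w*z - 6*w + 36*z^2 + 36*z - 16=-w^3 + 15*w^2 - 48*w + z^2*(36*w + 36) - 64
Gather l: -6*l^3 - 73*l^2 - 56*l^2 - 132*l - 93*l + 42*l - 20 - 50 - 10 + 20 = -6*l^3 - 129*l^2 - 183*l - 60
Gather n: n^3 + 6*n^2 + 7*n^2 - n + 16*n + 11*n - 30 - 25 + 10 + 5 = n^3 + 13*n^2 + 26*n - 40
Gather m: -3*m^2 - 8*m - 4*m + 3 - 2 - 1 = -3*m^2 - 12*m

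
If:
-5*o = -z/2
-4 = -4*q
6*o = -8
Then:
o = -4/3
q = 1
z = -40/3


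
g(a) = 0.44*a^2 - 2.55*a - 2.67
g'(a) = 0.88*a - 2.55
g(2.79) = -6.36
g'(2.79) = -0.09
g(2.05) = -6.05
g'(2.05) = -0.75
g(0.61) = -4.06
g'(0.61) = -2.01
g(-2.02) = 4.28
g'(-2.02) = -4.33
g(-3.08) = 9.36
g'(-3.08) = -5.26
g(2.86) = -6.36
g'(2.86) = -0.03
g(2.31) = -6.21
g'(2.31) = -0.52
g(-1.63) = 2.66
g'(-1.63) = -3.98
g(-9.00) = 55.92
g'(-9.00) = -10.47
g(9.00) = 10.02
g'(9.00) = 5.37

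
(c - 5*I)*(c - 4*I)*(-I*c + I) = -I*c^3 - 9*c^2 + I*c^2 + 9*c + 20*I*c - 20*I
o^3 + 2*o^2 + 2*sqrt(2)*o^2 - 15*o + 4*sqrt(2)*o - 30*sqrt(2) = (o - 3)*(o + 5)*(o + 2*sqrt(2))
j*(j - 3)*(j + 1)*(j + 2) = j^4 - 7*j^2 - 6*j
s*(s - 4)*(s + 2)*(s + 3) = s^4 + s^3 - 14*s^2 - 24*s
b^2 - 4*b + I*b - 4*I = (b - 4)*(b + I)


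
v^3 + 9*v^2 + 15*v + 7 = (v + 1)^2*(v + 7)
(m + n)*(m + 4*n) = m^2 + 5*m*n + 4*n^2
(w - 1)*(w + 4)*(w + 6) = w^3 + 9*w^2 + 14*w - 24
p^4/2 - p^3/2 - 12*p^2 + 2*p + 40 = (p/2 + 1)*(p - 5)*(p - 2)*(p + 4)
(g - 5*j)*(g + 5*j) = g^2 - 25*j^2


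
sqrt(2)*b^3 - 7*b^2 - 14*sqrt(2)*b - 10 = (b - 5*sqrt(2))*(b + sqrt(2))*(sqrt(2)*b + 1)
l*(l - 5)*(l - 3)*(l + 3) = l^4 - 5*l^3 - 9*l^2 + 45*l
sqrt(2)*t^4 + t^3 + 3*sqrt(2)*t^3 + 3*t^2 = t^2*(t + 3)*(sqrt(2)*t + 1)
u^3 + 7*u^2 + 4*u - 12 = (u - 1)*(u + 2)*(u + 6)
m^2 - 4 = (m - 2)*(m + 2)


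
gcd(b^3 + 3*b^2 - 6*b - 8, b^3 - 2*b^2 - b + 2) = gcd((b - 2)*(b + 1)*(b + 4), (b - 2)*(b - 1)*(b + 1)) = b^2 - b - 2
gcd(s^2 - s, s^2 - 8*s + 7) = s - 1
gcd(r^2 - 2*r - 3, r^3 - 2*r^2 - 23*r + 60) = r - 3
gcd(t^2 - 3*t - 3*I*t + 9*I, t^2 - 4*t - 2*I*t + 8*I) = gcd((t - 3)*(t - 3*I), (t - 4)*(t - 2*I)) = 1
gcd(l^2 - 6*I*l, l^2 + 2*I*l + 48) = l - 6*I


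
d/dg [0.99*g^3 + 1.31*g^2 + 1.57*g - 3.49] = 2.97*g^2 + 2.62*g + 1.57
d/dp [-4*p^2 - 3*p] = -8*p - 3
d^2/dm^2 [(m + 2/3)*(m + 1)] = 2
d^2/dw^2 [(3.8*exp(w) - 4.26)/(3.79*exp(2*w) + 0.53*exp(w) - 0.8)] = (54.58358*exp(4*w) - 252.397324*exp(3*w) + 43.458414*exp(2*w) - 51.250714*exp(w) + 0.62576)*exp(w)/(54.439939*exp(6*w) + 22.838919*exp(5*w) - 31.280007*exp(4*w) - 9.492883*exp(3*w) + 6.60264*exp(2*w) + 1.0176*exp(w) - 0.512)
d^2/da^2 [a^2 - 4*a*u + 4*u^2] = 2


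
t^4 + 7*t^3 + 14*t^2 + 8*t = t*(t + 1)*(t + 2)*(t + 4)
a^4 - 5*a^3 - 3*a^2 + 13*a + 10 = (a - 5)*(a - 2)*(a + 1)^2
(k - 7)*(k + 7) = k^2 - 49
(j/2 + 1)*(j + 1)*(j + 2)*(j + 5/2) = j^4/2 + 15*j^3/4 + 41*j^2/4 + 12*j + 5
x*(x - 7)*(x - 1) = x^3 - 8*x^2 + 7*x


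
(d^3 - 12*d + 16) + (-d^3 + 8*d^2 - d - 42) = 8*d^2 - 13*d - 26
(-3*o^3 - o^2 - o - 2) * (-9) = 27*o^3 + 9*o^2 + 9*o + 18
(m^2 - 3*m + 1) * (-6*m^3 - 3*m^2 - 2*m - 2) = -6*m^5 + 15*m^4 + m^3 + m^2 + 4*m - 2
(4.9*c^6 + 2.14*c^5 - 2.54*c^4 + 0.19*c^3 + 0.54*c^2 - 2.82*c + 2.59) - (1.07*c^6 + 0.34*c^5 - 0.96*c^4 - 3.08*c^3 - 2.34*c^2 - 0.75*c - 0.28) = 3.83*c^6 + 1.8*c^5 - 1.58*c^4 + 3.27*c^3 + 2.88*c^2 - 2.07*c + 2.87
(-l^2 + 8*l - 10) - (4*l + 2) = -l^2 + 4*l - 12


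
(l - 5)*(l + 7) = l^2 + 2*l - 35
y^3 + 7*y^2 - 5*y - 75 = (y - 3)*(y + 5)^2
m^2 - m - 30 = (m - 6)*(m + 5)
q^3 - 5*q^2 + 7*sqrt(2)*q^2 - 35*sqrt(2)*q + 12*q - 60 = (q - 5)*(q + sqrt(2))*(q + 6*sqrt(2))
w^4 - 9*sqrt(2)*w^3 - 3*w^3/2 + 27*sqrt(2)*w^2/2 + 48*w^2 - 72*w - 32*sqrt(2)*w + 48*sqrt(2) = (w - 3/2)*(w - 4*sqrt(2))^2*(w - sqrt(2))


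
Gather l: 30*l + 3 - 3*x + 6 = 30*l - 3*x + 9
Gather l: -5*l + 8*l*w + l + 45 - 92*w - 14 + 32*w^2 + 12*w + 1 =l*(8*w - 4) + 32*w^2 - 80*w + 32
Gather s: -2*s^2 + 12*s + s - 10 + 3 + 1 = -2*s^2 + 13*s - 6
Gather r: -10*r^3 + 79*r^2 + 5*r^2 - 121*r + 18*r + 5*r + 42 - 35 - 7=-10*r^3 + 84*r^2 - 98*r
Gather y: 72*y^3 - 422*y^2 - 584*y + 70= 72*y^3 - 422*y^2 - 584*y + 70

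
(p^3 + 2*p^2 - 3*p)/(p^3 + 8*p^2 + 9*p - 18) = p/(p + 6)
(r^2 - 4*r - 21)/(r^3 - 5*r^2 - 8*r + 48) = (r - 7)/(r^2 - 8*r + 16)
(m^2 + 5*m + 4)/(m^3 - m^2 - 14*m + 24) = (m + 1)/(m^2 - 5*m + 6)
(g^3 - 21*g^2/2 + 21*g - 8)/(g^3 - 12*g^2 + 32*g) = (g^2 - 5*g/2 + 1)/(g*(g - 4))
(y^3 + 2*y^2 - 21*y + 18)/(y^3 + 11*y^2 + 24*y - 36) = (y - 3)/(y + 6)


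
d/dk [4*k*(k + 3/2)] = 8*k + 6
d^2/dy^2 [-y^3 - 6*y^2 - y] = -6*y - 12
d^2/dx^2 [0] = 0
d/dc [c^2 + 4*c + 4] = 2*c + 4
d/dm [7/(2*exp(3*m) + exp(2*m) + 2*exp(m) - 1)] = 14*(-3*exp(2*m) - exp(m) - 1)*exp(m)/(2*exp(3*m) + exp(2*m) + 2*exp(m) - 1)^2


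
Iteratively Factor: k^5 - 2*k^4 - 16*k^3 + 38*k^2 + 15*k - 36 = (k + 4)*(k^4 - 6*k^3 + 8*k^2 + 6*k - 9) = (k - 3)*(k + 4)*(k^3 - 3*k^2 - k + 3) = (k - 3)*(k - 1)*(k + 4)*(k^2 - 2*k - 3) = (k - 3)^2*(k - 1)*(k + 4)*(k + 1)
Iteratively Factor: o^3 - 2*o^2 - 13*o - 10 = (o + 1)*(o^2 - 3*o - 10) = (o + 1)*(o + 2)*(o - 5)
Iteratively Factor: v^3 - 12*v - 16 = (v + 2)*(v^2 - 2*v - 8) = (v - 4)*(v + 2)*(v + 2)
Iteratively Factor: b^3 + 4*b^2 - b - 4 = (b - 1)*(b^2 + 5*b + 4) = (b - 1)*(b + 4)*(b + 1)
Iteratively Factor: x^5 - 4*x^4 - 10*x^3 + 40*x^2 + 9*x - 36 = (x - 3)*(x^4 - x^3 - 13*x^2 + x + 12) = (x - 3)*(x + 1)*(x^3 - 2*x^2 - 11*x + 12) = (x - 4)*(x - 3)*(x + 1)*(x^2 + 2*x - 3) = (x - 4)*(x - 3)*(x + 1)*(x + 3)*(x - 1)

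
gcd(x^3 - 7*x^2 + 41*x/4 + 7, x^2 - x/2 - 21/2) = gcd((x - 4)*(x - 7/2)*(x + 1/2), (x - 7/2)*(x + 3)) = x - 7/2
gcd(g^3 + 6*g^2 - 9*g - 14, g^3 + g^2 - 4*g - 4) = g^2 - g - 2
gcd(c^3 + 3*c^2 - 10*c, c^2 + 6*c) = c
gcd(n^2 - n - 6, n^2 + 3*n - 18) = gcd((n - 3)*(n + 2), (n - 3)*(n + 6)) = n - 3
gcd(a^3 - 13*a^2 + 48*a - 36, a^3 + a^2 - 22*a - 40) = 1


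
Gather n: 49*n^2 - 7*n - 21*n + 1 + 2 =49*n^2 - 28*n + 3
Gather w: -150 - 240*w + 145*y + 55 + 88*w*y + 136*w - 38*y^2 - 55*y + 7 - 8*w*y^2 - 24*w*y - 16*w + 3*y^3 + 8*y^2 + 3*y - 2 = w*(-8*y^2 + 64*y - 120) + 3*y^3 - 30*y^2 + 93*y - 90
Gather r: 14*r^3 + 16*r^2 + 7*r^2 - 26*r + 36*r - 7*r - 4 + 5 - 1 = 14*r^3 + 23*r^2 + 3*r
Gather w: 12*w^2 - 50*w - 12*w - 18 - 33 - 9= 12*w^2 - 62*w - 60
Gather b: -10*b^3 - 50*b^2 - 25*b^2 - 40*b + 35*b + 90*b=-10*b^3 - 75*b^2 + 85*b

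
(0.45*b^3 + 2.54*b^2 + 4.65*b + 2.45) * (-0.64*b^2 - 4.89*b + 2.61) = -0.288*b^5 - 3.8261*b^4 - 14.2221*b^3 - 17.6771*b^2 + 0.156000000000001*b + 6.3945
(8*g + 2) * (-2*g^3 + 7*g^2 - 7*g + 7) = -16*g^4 + 52*g^3 - 42*g^2 + 42*g + 14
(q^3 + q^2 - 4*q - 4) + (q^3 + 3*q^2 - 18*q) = 2*q^3 + 4*q^2 - 22*q - 4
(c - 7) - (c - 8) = 1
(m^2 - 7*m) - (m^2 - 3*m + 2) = -4*m - 2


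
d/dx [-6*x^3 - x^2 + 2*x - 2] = -18*x^2 - 2*x + 2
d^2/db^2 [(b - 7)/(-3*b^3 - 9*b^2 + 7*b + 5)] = 2*(-(b - 7)*(9*b^2 + 18*b - 7)^2 + (9*b^2 + 18*b + 9*(b - 7)*(b + 1) - 7)*(3*b^3 + 9*b^2 - 7*b - 5))/(3*b^3 + 9*b^2 - 7*b - 5)^3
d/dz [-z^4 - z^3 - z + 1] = -4*z^3 - 3*z^2 - 1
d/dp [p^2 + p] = 2*p + 1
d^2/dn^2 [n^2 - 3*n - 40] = 2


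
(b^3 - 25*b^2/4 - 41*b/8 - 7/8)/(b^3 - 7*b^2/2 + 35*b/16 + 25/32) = 4*(2*b^2 - 13*b - 7)/(8*b^2 - 30*b + 25)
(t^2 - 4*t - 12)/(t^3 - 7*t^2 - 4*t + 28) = (t - 6)/(t^2 - 9*t + 14)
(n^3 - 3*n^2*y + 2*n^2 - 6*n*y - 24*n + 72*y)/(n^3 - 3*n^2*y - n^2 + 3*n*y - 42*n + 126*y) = (n - 4)/(n - 7)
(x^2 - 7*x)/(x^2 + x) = (x - 7)/(x + 1)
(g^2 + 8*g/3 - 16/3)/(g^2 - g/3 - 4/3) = (g + 4)/(g + 1)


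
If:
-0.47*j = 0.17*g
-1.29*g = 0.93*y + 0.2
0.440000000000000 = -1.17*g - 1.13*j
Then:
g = -0.58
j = 0.21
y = 0.59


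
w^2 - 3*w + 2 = (w - 2)*(w - 1)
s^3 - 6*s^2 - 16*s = s*(s - 8)*(s + 2)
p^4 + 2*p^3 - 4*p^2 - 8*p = p*(p - 2)*(p + 2)^2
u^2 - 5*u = u*(u - 5)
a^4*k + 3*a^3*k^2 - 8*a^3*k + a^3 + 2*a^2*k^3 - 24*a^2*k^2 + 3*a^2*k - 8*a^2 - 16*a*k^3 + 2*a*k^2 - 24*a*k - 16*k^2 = (a - 8)*(a + k)*(a + 2*k)*(a*k + 1)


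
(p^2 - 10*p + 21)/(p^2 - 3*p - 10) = (-p^2 + 10*p - 21)/(-p^2 + 3*p + 10)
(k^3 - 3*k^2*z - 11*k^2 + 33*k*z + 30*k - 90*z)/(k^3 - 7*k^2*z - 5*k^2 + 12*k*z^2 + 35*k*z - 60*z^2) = (6 - k)/(-k + 4*z)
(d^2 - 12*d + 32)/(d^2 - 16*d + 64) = (d - 4)/(d - 8)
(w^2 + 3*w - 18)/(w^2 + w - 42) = (w^2 + 3*w - 18)/(w^2 + w - 42)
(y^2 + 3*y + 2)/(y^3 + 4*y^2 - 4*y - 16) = (y + 1)/(y^2 + 2*y - 8)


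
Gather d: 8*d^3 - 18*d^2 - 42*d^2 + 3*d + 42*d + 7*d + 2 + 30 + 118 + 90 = 8*d^3 - 60*d^2 + 52*d + 240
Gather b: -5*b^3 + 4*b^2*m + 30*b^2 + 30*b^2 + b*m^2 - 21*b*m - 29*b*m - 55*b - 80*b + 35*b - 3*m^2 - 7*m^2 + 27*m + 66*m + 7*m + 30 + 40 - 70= -5*b^3 + b^2*(4*m + 60) + b*(m^2 - 50*m - 100) - 10*m^2 + 100*m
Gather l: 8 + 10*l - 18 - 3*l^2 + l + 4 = -3*l^2 + 11*l - 6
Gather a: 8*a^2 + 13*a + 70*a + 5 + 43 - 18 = 8*a^2 + 83*a + 30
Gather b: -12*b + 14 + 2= 16 - 12*b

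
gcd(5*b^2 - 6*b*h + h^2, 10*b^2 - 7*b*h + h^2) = 5*b - h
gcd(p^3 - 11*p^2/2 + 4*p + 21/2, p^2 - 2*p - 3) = p^2 - 2*p - 3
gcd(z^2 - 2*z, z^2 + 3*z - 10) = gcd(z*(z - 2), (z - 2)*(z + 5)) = z - 2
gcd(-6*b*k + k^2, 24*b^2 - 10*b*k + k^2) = 6*b - k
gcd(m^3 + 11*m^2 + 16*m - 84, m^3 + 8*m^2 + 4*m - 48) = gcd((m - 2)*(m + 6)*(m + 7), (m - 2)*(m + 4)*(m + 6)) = m^2 + 4*m - 12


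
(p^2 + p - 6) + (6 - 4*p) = p^2 - 3*p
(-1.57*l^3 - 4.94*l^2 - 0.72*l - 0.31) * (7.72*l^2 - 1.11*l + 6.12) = -12.1204*l^5 - 36.3941*l^4 - 9.6834*l^3 - 31.8268*l^2 - 4.0623*l - 1.8972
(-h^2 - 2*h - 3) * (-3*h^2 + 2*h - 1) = 3*h^4 + 4*h^3 + 6*h^2 - 4*h + 3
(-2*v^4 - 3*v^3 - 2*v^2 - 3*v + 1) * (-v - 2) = 2*v^5 + 7*v^4 + 8*v^3 + 7*v^2 + 5*v - 2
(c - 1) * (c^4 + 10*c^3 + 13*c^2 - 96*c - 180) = c^5 + 9*c^4 + 3*c^3 - 109*c^2 - 84*c + 180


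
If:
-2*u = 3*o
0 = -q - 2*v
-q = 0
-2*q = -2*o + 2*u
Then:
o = 0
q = 0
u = 0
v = 0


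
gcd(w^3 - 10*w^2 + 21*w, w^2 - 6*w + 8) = 1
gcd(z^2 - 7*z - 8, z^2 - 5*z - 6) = z + 1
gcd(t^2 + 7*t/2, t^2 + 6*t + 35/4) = t + 7/2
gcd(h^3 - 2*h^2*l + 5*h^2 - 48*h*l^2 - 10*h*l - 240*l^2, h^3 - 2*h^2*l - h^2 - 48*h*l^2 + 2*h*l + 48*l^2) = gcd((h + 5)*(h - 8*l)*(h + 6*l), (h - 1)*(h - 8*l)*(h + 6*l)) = h^2 - 2*h*l - 48*l^2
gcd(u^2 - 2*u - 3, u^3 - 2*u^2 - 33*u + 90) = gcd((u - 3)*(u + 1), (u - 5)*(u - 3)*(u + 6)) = u - 3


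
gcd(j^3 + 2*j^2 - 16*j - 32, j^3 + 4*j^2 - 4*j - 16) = j^2 + 6*j + 8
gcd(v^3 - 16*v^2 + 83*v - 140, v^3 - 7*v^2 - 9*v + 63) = v - 7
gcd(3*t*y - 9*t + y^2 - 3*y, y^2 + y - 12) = y - 3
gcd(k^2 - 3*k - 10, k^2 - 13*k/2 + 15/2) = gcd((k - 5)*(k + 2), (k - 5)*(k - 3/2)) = k - 5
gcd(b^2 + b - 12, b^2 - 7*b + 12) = b - 3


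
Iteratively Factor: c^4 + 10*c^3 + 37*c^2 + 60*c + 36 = (c + 2)*(c^3 + 8*c^2 + 21*c + 18) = (c + 2)*(c + 3)*(c^2 + 5*c + 6) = (c + 2)*(c + 3)^2*(c + 2)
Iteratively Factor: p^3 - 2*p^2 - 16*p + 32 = (p - 2)*(p^2 - 16) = (p - 4)*(p - 2)*(p + 4)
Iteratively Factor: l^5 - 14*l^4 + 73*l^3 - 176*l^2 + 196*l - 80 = (l - 5)*(l^4 - 9*l^3 + 28*l^2 - 36*l + 16) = (l - 5)*(l - 2)*(l^3 - 7*l^2 + 14*l - 8) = (l - 5)*(l - 2)*(l - 1)*(l^2 - 6*l + 8) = (l - 5)*(l - 4)*(l - 2)*(l - 1)*(l - 2)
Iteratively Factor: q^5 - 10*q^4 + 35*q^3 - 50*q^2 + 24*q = (q - 4)*(q^4 - 6*q^3 + 11*q^2 - 6*q) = q*(q - 4)*(q^3 - 6*q^2 + 11*q - 6) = q*(q - 4)*(q - 2)*(q^2 - 4*q + 3) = q*(q - 4)*(q - 3)*(q - 2)*(q - 1)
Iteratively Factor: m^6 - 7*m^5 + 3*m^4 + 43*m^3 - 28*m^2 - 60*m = (m - 2)*(m^5 - 5*m^4 - 7*m^3 + 29*m^2 + 30*m) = (m - 2)*(m + 2)*(m^4 - 7*m^3 + 7*m^2 + 15*m) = (m - 5)*(m - 2)*(m + 2)*(m^3 - 2*m^2 - 3*m) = (m - 5)*(m - 2)*(m + 1)*(m + 2)*(m^2 - 3*m) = m*(m - 5)*(m - 2)*(m + 1)*(m + 2)*(m - 3)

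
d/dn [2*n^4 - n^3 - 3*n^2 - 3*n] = 8*n^3 - 3*n^2 - 6*n - 3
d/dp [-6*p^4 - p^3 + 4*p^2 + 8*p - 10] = -24*p^3 - 3*p^2 + 8*p + 8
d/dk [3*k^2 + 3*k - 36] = 6*k + 3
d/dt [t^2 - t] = 2*t - 1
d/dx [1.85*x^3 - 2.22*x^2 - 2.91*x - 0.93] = 5.55*x^2 - 4.44*x - 2.91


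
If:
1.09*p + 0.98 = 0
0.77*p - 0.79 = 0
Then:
No Solution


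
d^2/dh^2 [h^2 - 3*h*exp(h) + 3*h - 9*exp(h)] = -3*h*exp(h) - 15*exp(h) + 2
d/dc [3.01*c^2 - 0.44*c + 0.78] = 6.02*c - 0.44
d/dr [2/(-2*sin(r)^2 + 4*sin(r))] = 2*(sin(r) - 1)*cos(r)/((sin(r) - 2)^2*sin(r)^2)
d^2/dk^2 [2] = 0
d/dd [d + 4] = 1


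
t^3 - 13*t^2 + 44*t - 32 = (t - 8)*(t - 4)*(t - 1)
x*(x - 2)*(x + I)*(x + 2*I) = x^4 - 2*x^3 + 3*I*x^3 - 2*x^2 - 6*I*x^2 + 4*x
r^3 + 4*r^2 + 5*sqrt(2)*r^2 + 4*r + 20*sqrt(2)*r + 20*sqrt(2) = (r + 2)^2*(r + 5*sqrt(2))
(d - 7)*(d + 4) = d^2 - 3*d - 28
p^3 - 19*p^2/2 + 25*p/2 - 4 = (p - 8)*(p - 1)*(p - 1/2)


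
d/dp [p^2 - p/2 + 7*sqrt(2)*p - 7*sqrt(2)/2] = 2*p - 1/2 + 7*sqrt(2)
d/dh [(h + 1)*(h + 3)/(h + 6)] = (h^2 + 12*h + 21)/(h^2 + 12*h + 36)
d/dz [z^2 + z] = 2*z + 1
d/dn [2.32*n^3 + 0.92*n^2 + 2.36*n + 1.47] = 6.96*n^2 + 1.84*n + 2.36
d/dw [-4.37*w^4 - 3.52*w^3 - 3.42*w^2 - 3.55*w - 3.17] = -17.48*w^3 - 10.56*w^2 - 6.84*w - 3.55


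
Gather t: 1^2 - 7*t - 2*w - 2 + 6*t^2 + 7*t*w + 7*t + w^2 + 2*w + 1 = 6*t^2 + 7*t*w + w^2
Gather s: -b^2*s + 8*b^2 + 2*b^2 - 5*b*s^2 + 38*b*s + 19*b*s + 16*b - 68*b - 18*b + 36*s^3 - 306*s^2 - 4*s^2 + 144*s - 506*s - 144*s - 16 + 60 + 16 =10*b^2 - 70*b + 36*s^3 + s^2*(-5*b - 310) + s*(-b^2 + 57*b - 506) + 60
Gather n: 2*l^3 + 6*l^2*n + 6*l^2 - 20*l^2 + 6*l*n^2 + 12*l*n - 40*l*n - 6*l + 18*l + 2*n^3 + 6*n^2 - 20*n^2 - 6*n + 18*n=2*l^3 - 14*l^2 + 12*l + 2*n^3 + n^2*(6*l - 14) + n*(6*l^2 - 28*l + 12)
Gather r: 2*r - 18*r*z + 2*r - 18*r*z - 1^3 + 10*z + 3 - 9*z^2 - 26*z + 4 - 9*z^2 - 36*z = r*(4 - 36*z) - 18*z^2 - 52*z + 6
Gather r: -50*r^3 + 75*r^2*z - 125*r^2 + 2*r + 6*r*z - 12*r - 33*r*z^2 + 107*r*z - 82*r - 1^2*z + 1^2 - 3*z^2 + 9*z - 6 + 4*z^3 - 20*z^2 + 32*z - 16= -50*r^3 + r^2*(75*z - 125) + r*(-33*z^2 + 113*z - 92) + 4*z^3 - 23*z^2 + 40*z - 21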